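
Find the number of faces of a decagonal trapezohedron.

20

The n-trapezohedron (dual of the n-antiprism) has V = 2·10 + 2 = 22, E = 4·10 = 40, F = 2·10 = 20.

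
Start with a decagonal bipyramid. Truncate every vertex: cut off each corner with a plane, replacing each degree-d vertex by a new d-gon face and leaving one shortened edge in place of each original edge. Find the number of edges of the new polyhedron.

The base solid has V = 12, E = 30, F = 20.
Truncation replaces each original edge-end by a new vertex, so V′ = 2E = 60.
Each original edge survives, and each old vertex of degree d contributes d new edges; summing degrees gives Σd = 2E, so E′ = E + 2E = 3E = 90.
Each original face survives and each original vertex becomes one new face: F′ = F + V = 32.

90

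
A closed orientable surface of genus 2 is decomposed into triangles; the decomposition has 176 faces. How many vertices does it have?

χ = 2 − 2·2 = -2, and every face is a triangle so 3F = 2E.
E = 3·176/2 = 264. Then V = -2 + E − F = -2 + 264 − 176 = 86.

86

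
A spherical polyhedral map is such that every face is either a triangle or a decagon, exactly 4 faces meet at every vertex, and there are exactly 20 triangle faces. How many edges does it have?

Let x be the number of decagons; then F = 20 + x.
Edge–face incidences: 2E = 3·20 + 10·x = 60 + 10x.
Every vertex has degree 4, so 4V = 2E.
Euler: V − E + F = 2 ⇒ (2E)/4 − E + (20 + x) = 2.
Multiply by 8: 2·(2E) − 4·(2E) + 8·(20 + x) = 16, i.e. 160 + 8x − 2·(60 + 10x) = 16.
Collecting terms: −12x + 40 = 16, so −12x = −24, so x = 2.
Then 2E = 60 + 10·2 = 80, so E = 40, V = 2E/4 = 20, F = 20 + 2 = 22.

40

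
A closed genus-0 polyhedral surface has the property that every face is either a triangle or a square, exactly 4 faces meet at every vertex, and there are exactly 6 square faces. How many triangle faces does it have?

8

Let x be the number of triangles; then F = 6 + x.
Edge–face incidences: 2E = 4·6 + 3·x = 24 + 3x.
Every vertex has degree 4, so 4V = 2E.
Euler: V − E + F = 2 ⇒ (2E)/4 − E + (6 + x) = 2.
Multiply by 8: 2·(2E) − 4·(2E) + 8·(6 + x) = 16, i.e. 48 + 8x − 2·(24 + 3x) = 16.
Collecting terms: 2x = 16, so x = 8.
Then 2E = 24 + 3·8 = 48, so E = 24, V = 2E/4 = 12, F = 6 + 8 = 14.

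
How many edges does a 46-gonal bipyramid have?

138

A bipyramid over an n-gon has 2n triangular faces and n + 2 vertices: V = 46 + 2 = 48, E = 3·46 = 138, F = 2·46 = 92.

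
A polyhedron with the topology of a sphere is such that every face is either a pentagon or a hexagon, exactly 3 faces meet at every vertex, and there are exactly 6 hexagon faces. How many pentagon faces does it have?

12

Let x be the number of pentagons; then F = 6 + x.
Edge–face incidences: 2E = 6·6 + 5·x = 36 + 5x.
Every vertex has degree 3, so 3V = 2E.
Euler: V − E + F = 2 ⇒ (2E)/3 − E + (6 + x) = 2.
Multiply by 6: 2·(2E) − 3·(2E) + 6·(6 + x) = 12, i.e. 36 + 6x − (36 + 5x) = 12.
Collecting terms: x = 12.
Then 2E = 36 + 5·12 = 96, so E = 48, V = 2E/3 = 32, F = 6 + 12 = 18.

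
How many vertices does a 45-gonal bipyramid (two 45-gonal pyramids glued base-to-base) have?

47

A bipyramid over an n-gon has 2n triangular faces and n + 2 vertices: V = 45 + 2 = 47, E = 3·45 = 135, F = 2·45 = 90.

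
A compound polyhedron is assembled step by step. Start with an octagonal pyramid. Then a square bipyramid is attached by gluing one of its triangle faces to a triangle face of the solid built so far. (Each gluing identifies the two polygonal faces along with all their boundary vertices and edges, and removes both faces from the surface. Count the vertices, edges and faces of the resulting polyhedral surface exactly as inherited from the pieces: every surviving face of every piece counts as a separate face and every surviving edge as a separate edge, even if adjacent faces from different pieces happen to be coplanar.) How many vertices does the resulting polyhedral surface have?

An octagonal pyramid: V=9, E=16, F=9.
Attach a square bipyramid (V=6, E=12, F=8) along a 3-gon: merge 3 vertices and 3 edges, delete both glued faces → V=12, E=25, F=15.
Check: V − E + F = 12 − 25 + 15 = 2.

12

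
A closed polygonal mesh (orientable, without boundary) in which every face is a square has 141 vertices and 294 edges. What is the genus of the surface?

4

Every face is a square and each edge borders two faces, so 4F = 2·294, giving F = 147.
χ = V − E + F = 141 − 294 + 147 = -6.
For a closed orientable surface χ = 2 − 2g, so g = (2 − (-6))/2 = 4.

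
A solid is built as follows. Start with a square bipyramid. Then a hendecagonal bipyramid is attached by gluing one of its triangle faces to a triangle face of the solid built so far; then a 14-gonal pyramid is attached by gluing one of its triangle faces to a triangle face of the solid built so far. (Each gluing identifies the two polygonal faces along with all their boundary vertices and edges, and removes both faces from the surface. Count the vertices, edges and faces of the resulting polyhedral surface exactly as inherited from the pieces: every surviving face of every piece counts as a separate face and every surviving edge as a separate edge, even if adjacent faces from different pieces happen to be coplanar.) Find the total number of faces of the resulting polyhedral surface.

41

A square bipyramid: V=6, E=12, F=8.
Attach a hendecagonal bipyramid (V=13, E=33, F=22) along a 3-gon: merge 3 vertices and 3 edges, delete both glued faces → V=16, E=42, F=28.
Attach a 14-gonal pyramid (V=15, E=28, F=15) along a 3-gon: merge 3 vertices and 3 edges, delete both glued faces → V=28, E=67, F=41.
Check: V − E + F = 28 − 67 + 41 = 2.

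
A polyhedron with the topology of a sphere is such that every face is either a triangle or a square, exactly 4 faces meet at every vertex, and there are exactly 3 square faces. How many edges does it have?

Let x be the number of triangles; then F = 3 + x.
Edge–face incidences: 2E = 4·3 + 3·x = 12 + 3x.
Every vertex has degree 4, so 4V = 2E.
Euler: V − E + F = 2 ⇒ (2E)/4 − E + (3 + x) = 2.
Multiply by 8: 2·(2E) − 4·(2E) + 8·(3 + x) = 16, i.e. 24 + 8x − 2·(12 + 3x) = 16.
Collecting terms: 2x = 16, so x = 8.
Then 2E = 12 + 3·8 = 36, so E = 18, V = 2E/4 = 9, F = 3 + 8 = 11.

18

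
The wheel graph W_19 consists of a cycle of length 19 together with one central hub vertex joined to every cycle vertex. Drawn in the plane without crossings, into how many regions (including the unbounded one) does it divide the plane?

20

W_19 has V = 19 + 1 = 20 vertices and E = 2·19 = 38 edges.
By Euler's formula F = 2 − V + E = 2 − 20 + 38 = 20.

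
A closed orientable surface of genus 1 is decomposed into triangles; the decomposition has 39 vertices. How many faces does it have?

χ = 2 − 2·1 = 0, and every face is a triangle so 3F = 2E.
V − E + F = 0 with E = 3F/2 gives 39 − (3/2 − 1)·F = 0, so F = 78 and E = 117.

78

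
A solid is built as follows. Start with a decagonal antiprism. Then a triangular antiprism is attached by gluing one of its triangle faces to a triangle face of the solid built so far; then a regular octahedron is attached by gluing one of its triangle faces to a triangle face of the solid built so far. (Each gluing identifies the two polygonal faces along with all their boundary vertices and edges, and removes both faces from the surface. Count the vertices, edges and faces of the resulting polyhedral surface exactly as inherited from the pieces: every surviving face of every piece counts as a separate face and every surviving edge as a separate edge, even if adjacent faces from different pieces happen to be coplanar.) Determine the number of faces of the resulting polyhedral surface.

A decagonal antiprism: V=20, E=40, F=22.
Attach a triangular antiprism (V=6, E=12, F=8) along a 3-gon: merge 3 vertices and 3 edges, delete both glued faces → V=23, E=49, F=28.
Attach a regular octahedron (V=6, E=12, F=8) along a 3-gon: merge 3 vertices and 3 edges, delete both glued faces → V=26, E=58, F=34.
Check: V − E + F = 26 − 58 + 34 = 2.

34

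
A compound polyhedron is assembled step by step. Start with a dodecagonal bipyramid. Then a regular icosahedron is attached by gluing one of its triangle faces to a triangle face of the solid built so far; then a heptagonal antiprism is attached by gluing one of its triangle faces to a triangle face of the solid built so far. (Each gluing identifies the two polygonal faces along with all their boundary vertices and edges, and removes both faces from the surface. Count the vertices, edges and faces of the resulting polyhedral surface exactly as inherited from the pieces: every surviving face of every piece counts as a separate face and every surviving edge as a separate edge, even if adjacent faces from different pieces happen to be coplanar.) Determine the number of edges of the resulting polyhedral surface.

A dodecagonal bipyramid: V=14, E=36, F=24.
Attach a regular icosahedron (V=12, E=30, F=20) along a 3-gon: merge 3 vertices and 3 edges, delete both glued faces → V=23, E=63, F=42.
Attach a heptagonal antiprism (V=14, E=28, F=16) along a 3-gon: merge 3 vertices and 3 edges, delete both glued faces → V=34, E=88, F=56.
Check: V − E + F = 34 − 88 + 56 = 2.

88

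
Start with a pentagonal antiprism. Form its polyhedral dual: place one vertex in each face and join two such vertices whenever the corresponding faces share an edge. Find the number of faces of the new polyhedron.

The base solid has V = 10, E = 20, F = 12.
The dual swaps V and F and preserves E: V′ = F = 12, E′ = E = 20, F′ = V = 10.

10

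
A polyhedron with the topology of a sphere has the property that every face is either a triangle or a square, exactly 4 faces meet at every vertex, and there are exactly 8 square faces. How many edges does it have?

28

Let x be the number of triangles; then F = 8 + x.
Edge–face incidences: 2E = 4·8 + 3·x = 32 + 3x.
Every vertex has degree 4, so 4V = 2E.
Euler: V − E + F = 2 ⇒ (2E)/4 − E + (8 + x) = 2.
Multiply by 8: 2·(2E) − 4·(2E) + 8·(8 + x) = 16, i.e. 64 + 8x − 2·(32 + 3x) = 16.
Collecting terms: 2x = 16, so x = 8.
Then 2E = 32 + 3·8 = 56, so E = 28, V = 2E/4 = 14, F = 8 + 8 = 16.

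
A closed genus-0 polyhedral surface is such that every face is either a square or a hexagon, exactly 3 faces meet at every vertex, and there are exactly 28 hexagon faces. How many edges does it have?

Let x be the number of squares; then F = 28 + x.
Edge–face incidences: 2E = 6·28 + 4·x = 168 + 4x.
Every vertex has degree 3, so 3V = 2E.
Euler: V − E + F = 2 ⇒ (2E)/3 − E + (28 + x) = 2.
Multiply by 6: 2·(2E) − 3·(2E) + 6·(28 + x) = 12, i.e. 168 + 6x − (168 + 4x) = 12.
Collecting terms: 2x = 12, so x = 6.
Then 2E = 168 + 4·6 = 192, so E = 96, V = 2E/3 = 64, F = 28 + 6 = 34.

96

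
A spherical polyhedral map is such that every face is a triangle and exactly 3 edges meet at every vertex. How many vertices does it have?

4

Each face has 3 edges and each edge borders two faces, so 2E = 3F.
Each vertex has degree 3, so 3V = 2E and hence V = 3F/3.
Euler: V − E + F = 2 ⇒ (3F/3) − (3F/2) + F = 2.
Multiply by 6: (6 − 9 + 6)F = 12, i.e. 3F = 12.
So F = 4, E = 3·4/2 = 6, V = 3·4/3 = 4.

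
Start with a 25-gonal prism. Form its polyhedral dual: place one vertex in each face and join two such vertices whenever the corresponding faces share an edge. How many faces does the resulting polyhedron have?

50

The base solid has V = 50, E = 75, F = 27.
The dual swaps V and F and preserves E: V′ = F = 27, E′ = E = 75, F′ = V = 50.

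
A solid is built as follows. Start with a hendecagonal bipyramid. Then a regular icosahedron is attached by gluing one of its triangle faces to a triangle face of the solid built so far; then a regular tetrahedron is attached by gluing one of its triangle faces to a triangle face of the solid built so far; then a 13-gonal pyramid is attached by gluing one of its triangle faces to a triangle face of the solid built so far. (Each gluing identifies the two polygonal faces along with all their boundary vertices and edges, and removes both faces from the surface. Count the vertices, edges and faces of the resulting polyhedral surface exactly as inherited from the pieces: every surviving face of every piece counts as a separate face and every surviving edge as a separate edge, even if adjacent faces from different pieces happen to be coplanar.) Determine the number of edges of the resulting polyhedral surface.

86

A hendecagonal bipyramid: V=13, E=33, F=22.
Attach a regular icosahedron (V=12, E=30, F=20) along a 3-gon: merge 3 vertices and 3 edges, delete both glued faces → V=22, E=60, F=40.
Attach a regular tetrahedron (V=4, E=6, F=4) along a 3-gon: merge 3 vertices and 3 edges, delete both glued faces → V=23, E=63, F=42.
Attach a 13-gonal pyramid (V=14, E=26, F=14) along a 3-gon: merge 3 vertices and 3 edges, delete both glued faces → V=34, E=86, F=54.
Check: V − E + F = 34 − 86 + 54 = 2.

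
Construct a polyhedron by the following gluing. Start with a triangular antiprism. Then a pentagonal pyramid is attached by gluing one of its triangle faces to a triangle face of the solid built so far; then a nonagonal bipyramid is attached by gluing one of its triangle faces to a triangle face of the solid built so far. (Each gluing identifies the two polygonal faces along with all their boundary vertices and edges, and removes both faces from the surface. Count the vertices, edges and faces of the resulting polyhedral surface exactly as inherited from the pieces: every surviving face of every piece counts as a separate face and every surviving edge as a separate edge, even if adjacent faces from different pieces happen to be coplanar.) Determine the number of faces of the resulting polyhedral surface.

28

A triangular antiprism: V=6, E=12, F=8.
Attach a pentagonal pyramid (V=6, E=10, F=6) along a 3-gon: merge 3 vertices and 3 edges, delete both glued faces → V=9, E=19, F=12.
Attach a nonagonal bipyramid (V=11, E=27, F=18) along a 3-gon: merge 3 vertices and 3 edges, delete both glued faces → V=17, E=43, F=28.
Check: V − E + F = 17 − 43 + 28 = 2.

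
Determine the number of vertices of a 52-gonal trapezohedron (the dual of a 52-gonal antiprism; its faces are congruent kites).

106

The n-trapezohedron (dual of the n-antiprism) has V = 2·52 + 2 = 106, E = 4·52 = 208, F = 2·52 = 104.
Check: V − E + F = 106 − 208 + 104 = 2.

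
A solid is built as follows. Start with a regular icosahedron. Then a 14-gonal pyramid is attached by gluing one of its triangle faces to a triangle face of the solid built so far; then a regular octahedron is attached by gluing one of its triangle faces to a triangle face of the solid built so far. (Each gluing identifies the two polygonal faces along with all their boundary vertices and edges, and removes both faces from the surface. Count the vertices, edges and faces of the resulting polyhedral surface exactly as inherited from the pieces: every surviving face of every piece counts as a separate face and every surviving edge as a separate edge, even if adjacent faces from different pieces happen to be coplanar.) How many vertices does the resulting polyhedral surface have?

27

A regular icosahedron: V=12, E=30, F=20.
Attach a 14-gonal pyramid (V=15, E=28, F=15) along a 3-gon: merge 3 vertices and 3 edges, delete both glued faces → V=24, E=55, F=33.
Attach a regular octahedron (V=6, E=12, F=8) along a 3-gon: merge 3 vertices and 3 edges, delete both glued faces → V=27, E=64, F=39.
Check: V − E + F = 27 − 64 + 39 = 2.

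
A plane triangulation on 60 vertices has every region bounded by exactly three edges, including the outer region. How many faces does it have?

116

In a plane triangulation 3F = 2E and V − E + F = 2, so F = 2V − 4 = 2·60 − 4 = 116.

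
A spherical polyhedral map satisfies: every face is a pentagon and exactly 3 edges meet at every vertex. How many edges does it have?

30

Each face has 5 edges and each edge borders two faces, so 2E = 5F.
Each vertex has degree 3, so 3V = 2E and hence V = 5F/3.
Euler: V − E + F = 2 ⇒ (5F/3) − (5F/2) + F = 2.
Multiply by 6: (10 − 15 + 6)F = 12, i.e. 1F = 12.
So F = 12, E = 5·12/2 = 30, V = 5·12/3 = 20.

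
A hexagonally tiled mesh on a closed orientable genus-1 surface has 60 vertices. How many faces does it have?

30

χ = 2 − 2·1 = 0, and every face is a hexagon so 6F = 2E.
V − E + F = 0 with E = 6F/2 gives 60 − (6/2 − 1)·F = 0, so F = 30 and E = 90.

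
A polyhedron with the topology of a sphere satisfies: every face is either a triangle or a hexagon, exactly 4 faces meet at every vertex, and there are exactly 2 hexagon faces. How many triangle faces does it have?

12

Let x be the number of triangles; then F = 2 + x.
Edge–face incidences: 2E = 6·2 + 3·x = 12 + 3x.
Every vertex has degree 4, so 4V = 2E.
Euler: V − E + F = 2 ⇒ (2E)/4 − E + (2 + x) = 2.
Multiply by 8: 2·(2E) − 4·(2E) + 8·(2 + x) = 16, i.e. 16 + 8x − 2·(12 + 3x) = 16.
Collecting terms: 2x − 8 = 16, so 2x = 24, so x = 12.
Then 2E = 12 + 3·12 = 48, so E = 24, V = 2E/4 = 12, F = 2 + 12 = 14.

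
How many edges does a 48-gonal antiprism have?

An antiprism on an n-gon has two n-gon caps and 2n triangles: V = 2·48 = 96, E = 4·48 = 192, F = 2·48 + 2 = 98.

192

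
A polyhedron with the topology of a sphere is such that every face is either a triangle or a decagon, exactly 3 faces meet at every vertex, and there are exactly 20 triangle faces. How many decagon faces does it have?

12

Let x be the number of decagons; then F = 20 + x.
Edge–face incidences: 2E = 3·20 + 10·x = 60 + 10x.
Every vertex has degree 3, so 3V = 2E.
Euler: V − E + F = 2 ⇒ (2E)/3 − E + (20 + x) = 2.
Multiply by 6: 2·(2E) − 3·(2E) + 6·(20 + x) = 12, i.e. 120 + 6x − (60 + 10x) = 12.
Collecting terms: −4x + 60 = 12, so −4x = −48, so x = 12.
Then 2E = 60 + 10·12 = 180, so E = 90, V = 2E/3 = 60, F = 20 + 12 = 32.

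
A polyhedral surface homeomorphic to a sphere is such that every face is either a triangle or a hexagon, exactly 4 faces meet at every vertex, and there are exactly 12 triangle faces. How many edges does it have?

Let x be the number of hexagons; then F = 12 + x.
Edge–face incidences: 2E = 3·12 + 6·x = 36 + 6x.
Every vertex has degree 4, so 4V = 2E.
Euler: V − E + F = 2 ⇒ (2E)/4 − E + (12 + x) = 2.
Multiply by 8: 2·(2E) − 4·(2E) + 8·(12 + x) = 16, i.e. 96 + 8x − 2·(36 + 6x) = 16.
Collecting terms: −4x + 24 = 16, so −4x = −8, so x = 2.
Then 2E = 36 + 6·2 = 48, so E = 24, V = 2E/4 = 12, F = 12 + 2 = 14.

24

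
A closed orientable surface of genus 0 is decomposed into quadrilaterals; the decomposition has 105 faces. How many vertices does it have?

χ = 2 − 2·0 = 2, and every face is a square so 4F = 2E.
E = 4·105/2 = 210. Then V = 2 + E − F = 2 + 210 − 105 = 107.

107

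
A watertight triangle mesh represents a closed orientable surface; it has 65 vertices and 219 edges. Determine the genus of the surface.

Every face is a triangle and each edge borders two faces, so 3F = 2·219, giving F = 146.
χ = V − E + F = 65 − 219 + 146 = -8.
For a closed orientable surface χ = 2 − 2g, so g = (2 − (-8))/2 = 5.

5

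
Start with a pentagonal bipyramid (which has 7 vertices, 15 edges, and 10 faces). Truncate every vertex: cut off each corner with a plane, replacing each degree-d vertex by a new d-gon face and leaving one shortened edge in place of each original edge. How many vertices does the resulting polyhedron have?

30

Truncation replaces each original edge-end by a new vertex, so V′ = 2E = 30.
Each original edge survives, and each old vertex of degree d contributes d new edges; summing degrees gives Σd = 2E, so E′ = E + 2E = 3E = 45.
Each original face survives and each original vertex becomes one new face: F′ = F + V = 17.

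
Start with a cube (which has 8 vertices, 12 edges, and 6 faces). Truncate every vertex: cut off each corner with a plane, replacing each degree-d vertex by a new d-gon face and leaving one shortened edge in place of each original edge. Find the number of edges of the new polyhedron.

36

Truncation replaces each original edge-end by a new vertex, so V′ = 2E = 24.
Each original edge survives, and each old vertex of degree d contributes d new edges; summing degrees gives Σd = 2E, so E′ = E + 2E = 3E = 36.
Each original face survives and each original vertex becomes one new face: F′ = F + V = 14.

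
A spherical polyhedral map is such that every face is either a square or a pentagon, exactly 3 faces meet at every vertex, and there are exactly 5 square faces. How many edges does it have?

Let x be the number of pentagons; then F = 5 + x.
Edge–face incidences: 2E = 4·5 + 5·x = 20 + 5x.
Every vertex has degree 3, so 3V = 2E.
Euler: V − E + F = 2 ⇒ (2E)/3 − E + (5 + x) = 2.
Multiply by 6: 2·(2E) − 3·(2E) + 6·(5 + x) = 12, i.e. 30 + 6x − (20 + 5x) = 12.
Collecting terms: x + 10 = 12, so x = 2.
Then 2E = 20 + 5·2 = 30, so E = 15, V = 2E/3 = 10, F = 5 + 2 = 7.

15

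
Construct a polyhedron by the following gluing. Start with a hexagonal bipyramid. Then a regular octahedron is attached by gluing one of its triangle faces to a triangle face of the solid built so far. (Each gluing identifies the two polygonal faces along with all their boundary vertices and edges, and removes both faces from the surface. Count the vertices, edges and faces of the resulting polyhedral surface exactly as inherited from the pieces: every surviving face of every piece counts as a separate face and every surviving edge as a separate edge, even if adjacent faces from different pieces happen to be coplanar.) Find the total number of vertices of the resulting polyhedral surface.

A hexagonal bipyramid: V=8, E=18, F=12.
Attach a regular octahedron (V=6, E=12, F=8) along a 3-gon: merge 3 vertices and 3 edges, delete both glued faces → V=11, E=27, F=18.
Check: V − E + F = 11 − 27 + 18 = 2.

11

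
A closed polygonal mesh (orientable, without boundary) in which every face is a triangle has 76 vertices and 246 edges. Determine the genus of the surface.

Every face is a triangle and each edge borders two faces, so 3F = 2·246, giving F = 164.
χ = V − E + F = 76 − 246 + 164 = -6.
For a closed orientable surface χ = 2 − 2g, so g = (2 − (-6))/2 = 4.

4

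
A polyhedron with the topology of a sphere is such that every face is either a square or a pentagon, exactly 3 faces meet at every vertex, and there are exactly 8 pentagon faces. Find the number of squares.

2

Let x be the number of squares; then F = 8 + x.
Edge–face incidences: 2E = 5·8 + 4·x = 40 + 4x.
Every vertex has degree 3, so 3V = 2E.
Euler: V − E + F = 2 ⇒ (2E)/3 − E + (8 + x) = 2.
Multiply by 6: 2·(2E) − 3·(2E) + 6·(8 + x) = 12, i.e. 48 + 6x − (40 + 4x) = 12.
Collecting terms: 2x + 8 = 12, so 2x = 4, so x = 2.
Then 2E = 40 + 4·2 = 48, so E = 24, V = 2E/3 = 16, F = 8 + 2 = 10.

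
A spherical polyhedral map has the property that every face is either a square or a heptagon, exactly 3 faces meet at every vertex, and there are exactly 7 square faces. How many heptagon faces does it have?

Let x be the number of heptagons; then F = 7 + x.
Edge–face incidences: 2E = 4·7 + 7·x = 28 + 7x.
Every vertex has degree 3, so 3V = 2E.
Euler: V − E + F = 2 ⇒ (2E)/3 − E + (7 + x) = 2.
Multiply by 6: 2·(2E) − 3·(2E) + 6·(7 + x) = 12, i.e. 42 + 6x − (28 + 7x) = 12.
Collecting terms: −x + 14 = 12, so −x = −2, so x = 2.
Then 2E = 28 + 7·2 = 42, so E = 21, V = 2E/3 = 14, F = 7 + 2 = 9.

2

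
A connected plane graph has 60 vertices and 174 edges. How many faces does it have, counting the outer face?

Euler's formula for a connected plane graph: V − E + F = 2, so F = 2 − 60 + 174 = 116.

116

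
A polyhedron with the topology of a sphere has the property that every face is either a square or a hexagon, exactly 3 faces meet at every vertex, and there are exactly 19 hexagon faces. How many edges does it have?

Let x be the number of squares; then F = 19 + x.
Edge–face incidences: 2E = 6·19 + 4·x = 114 + 4x.
Every vertex has degree 3, so 3V = 2E.
Euler: V − E + F = 2 ⇒ (2E)/3 − E + (19 + x) = 2.
Multiply by 6: 2·(2E) − 3·(2E) + 6·(19 + x) = 12, i.e. 114 + 6x − (114 + 4x) = 12.
Collecting terms: 2x = 12, so x = 6.
Then 2E = 114 + 4·6 = 138, so E = 69, V = 2E/3 = 46, F = 19 + 6 = 25.

69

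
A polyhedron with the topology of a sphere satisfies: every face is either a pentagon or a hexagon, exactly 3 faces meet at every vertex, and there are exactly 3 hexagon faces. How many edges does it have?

39

Let x be the number of pentagons; then F = 3 + x.
Edge–face incidences: 2E = 6·3 + 5·x = 18 + 5x.
Every vertex has degree 3, so 3V = 2E.
Euler: V − E + F = 2 ⇒ (2E)/3 − E + (3 + x) = 2.
Multiply by 6: 2·(2E) − 3·(2E) + 6·(3 + x) = 12, i.e. 18 + 6x − (18 + 5x) = 12.
Collecting terms: x = 12.
Then 2E = 18 + 5·12 = 78, so E = 39, V = 2E/3 = 26, F = 3 + 12 = 15.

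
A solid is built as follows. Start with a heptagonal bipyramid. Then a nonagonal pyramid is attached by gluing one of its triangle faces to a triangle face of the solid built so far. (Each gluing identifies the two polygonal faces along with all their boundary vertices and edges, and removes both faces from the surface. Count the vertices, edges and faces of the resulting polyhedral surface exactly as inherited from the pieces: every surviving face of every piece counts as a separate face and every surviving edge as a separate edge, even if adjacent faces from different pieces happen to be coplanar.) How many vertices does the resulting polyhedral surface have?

A heptagonal bipyramid: V=9, E=21, F=14.
Attach a nonagonal pyramid (V=10, E=18, F=10) along a 3-gon: merge 3 vertices and 3 edges, delete both glued faces → V=16, E=36, F=22.
Check: V − E + F = 16 − 36 + 22 = 2.

16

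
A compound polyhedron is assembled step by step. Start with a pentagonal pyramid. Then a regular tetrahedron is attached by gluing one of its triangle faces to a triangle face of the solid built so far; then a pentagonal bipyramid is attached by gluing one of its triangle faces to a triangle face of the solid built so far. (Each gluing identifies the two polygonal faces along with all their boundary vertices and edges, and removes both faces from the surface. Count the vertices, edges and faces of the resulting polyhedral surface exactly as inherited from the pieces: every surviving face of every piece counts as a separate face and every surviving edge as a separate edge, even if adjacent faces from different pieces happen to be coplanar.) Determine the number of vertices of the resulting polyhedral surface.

11

A pentagonal pyramid: V=6, E=10, F=6.
Attach a regular tetrahedron (V=4, E=6, F=4) along a 3-gon: merge 3 vertices and 3 edges, delete both glued faces → V=7, E=13, F=8.
Attach a pentagonal bipyramid (V=7, E=15, F=10) along a 3-gon: merge 3 vertices and 3 edges, delete both glued faces → V=11, E=25, F=16.
Check: V − E + F = 11 − 25 + 16 = 2.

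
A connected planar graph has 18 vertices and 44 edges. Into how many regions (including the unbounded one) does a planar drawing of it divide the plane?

Euler's formula for a connected plane graph: V − E + F = 2, so F = 2 − 18 + 44 = 28.

28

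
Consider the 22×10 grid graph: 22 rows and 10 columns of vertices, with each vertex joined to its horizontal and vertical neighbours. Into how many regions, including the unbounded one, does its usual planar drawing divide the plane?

The grid has V = 22·10 = 220 vertices and E = 22·9 + 10·21 = 408 edges.
F = 2 − V + E = 2 − 220 + 408 = 190.

190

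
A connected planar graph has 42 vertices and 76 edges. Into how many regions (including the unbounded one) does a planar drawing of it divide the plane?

Euler's formula for a connected plane graph: V − E + F = 2, so F = 2 − 42 + 76 = 36.

36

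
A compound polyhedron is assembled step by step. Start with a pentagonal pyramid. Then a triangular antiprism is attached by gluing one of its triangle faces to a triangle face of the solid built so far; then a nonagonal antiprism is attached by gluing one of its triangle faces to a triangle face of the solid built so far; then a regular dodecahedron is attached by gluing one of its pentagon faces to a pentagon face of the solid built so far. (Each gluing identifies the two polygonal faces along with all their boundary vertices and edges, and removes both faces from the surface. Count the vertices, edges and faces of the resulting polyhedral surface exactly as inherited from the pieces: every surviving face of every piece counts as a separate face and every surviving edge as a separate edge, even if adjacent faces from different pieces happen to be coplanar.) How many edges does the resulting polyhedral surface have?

77

A pentagonal pyramid: V=6, E=10, F=6.
Attach a triangular antiprism (V=6, E=12, F=8) along a 3-gon: merge 3 vertices and 3 edges, delete both glued faces → V=9, E=19, F=12.
Attach a nonagonal antiprism (V=18, E=36, F=20) along a 3-gon: merge 3 vertices and 3 edges, delete both glued faces → V=24, E=52, F=30.
Attach a regular dodecahedron (V=20, E=30, F=12) along a 5-gon: merge 5 vertices and 5 edges, delete both glued faces → V=39, E=77, F=40.
Check: V − E + F = 39 − 77 + 40 = 2.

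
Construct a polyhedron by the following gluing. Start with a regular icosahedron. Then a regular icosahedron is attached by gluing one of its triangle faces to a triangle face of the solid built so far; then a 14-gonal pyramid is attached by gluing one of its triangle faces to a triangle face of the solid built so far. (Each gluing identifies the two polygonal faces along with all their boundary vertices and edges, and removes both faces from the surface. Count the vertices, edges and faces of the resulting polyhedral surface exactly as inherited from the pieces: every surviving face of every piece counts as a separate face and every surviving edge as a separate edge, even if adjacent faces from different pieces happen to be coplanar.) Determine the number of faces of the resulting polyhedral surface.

51

A regular icosahedron: V=12, E=30, F=20.
Attach a regular icosahedron (V=12, E=30, F=20) along a 3-gon: merge 3 vertices and 3 edges, delete both glued faces → V=21, E=57, F=38.
Attach a 14-gonal pyramid (V=15, E=28, F=15) along a 3-gon: merge 3 vertices and 3 edges, delete both glued faces → V=33, E=82, F=51.
Check: V − E + F = 33 − 82 + 51 = 2.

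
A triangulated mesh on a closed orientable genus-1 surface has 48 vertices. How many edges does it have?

χ = 2 − 2·1 = 0, and every face is a triangle so 3F = 2E.
V − E + F = 0 with E = 3F/2 gives 48 − (3/2 − 1)·F = 0, so F = 96 and E = 144.

144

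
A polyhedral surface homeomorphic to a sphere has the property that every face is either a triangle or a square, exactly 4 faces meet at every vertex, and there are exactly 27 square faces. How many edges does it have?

Let x be the number of triangles; then F = 27 + x.
Edge–face incidences: 2E = 4·27 + 3·x = 108 + 3x.
Every vertex has degree 4, so 4V = 2E.
Euler: V − E + F = 2 ⇒ (2E)/4 − E + (27 + x) = 2.
Multiply by 8: 2·(2E) − 4·(2E) + 8·(27 + x) = 16, i.e. 216 + 8x − 2·(108 + 3x) = 16.
Collecting terms: 2x = 16, so x = 8.
Then 2E = 108 + 3·8 = 132, so E = 66, V = 2E/4 = 33, F = 27 + 8 = 35.

66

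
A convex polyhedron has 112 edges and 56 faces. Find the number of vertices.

Here V − E + F = 2.
V = 2 + E − F = 2 + 112 − 56 = 58.

58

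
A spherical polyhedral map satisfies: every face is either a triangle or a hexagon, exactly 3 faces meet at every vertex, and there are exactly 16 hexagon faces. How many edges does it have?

Let x be the number of triangles; then F = 16 + x.
Edge–face incidences: 2E = 6·16 + 3·x = 96 + 3x.
Every vertex has degree 3, so 3V = 2E.
Euler: V − E + F = 2 ⇒ (2E)/3 − E + (16 + x) = 2.
Multiply by 6: 2·(2E) − 3·(2E) + 6·(16 + x) = 12, i.e. 96 + 6x − (96 + 3x) = 12.
Collecting terms: 3x = 12, so x = 4.
Then 2E = 96 + 3·4 = 108, so E = 54, V = 2E/3 = 36, F = 16 + 4 = 20.

54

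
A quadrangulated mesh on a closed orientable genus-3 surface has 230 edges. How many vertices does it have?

111

χ = 2 − 2·3 = -4, and every face is a square so 4F = 2E.
F = 2E/4 = 115. Then V = -4 + E − F = -4 + 230 − 115 = 111.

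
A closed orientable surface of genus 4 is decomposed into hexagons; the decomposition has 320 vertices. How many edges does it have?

χ = 2 − 2·4 = -6, and every face is a hexagon so 6F = 2E.
V − E + F = -6 with E = 6F/2 gives 320 − (6/2 − 1)·F = -6, so F = 163 and E = 489.

489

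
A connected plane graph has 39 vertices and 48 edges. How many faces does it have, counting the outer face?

Euler's formula for a connected plane graph: V − E + F = 2, so F = 2 − 39 + 48 = 11.

11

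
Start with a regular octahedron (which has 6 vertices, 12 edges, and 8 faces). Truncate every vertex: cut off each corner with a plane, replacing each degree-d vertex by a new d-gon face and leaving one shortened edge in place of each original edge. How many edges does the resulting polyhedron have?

36

Truncation replaces each original edge-end by a new vertex, so V′ = 2E = 24.
Each original edge survives, and each old vertex of degree d contributes d new edges; summing degrees gives Σd = 2E, so E′ = E + 2E = 3E = 36.
Each original face survives and each original vertex becomes one new face: F′ = F + V = 14.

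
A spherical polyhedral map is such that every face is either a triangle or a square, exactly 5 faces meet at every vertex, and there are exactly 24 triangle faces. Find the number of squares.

Let x be the number of squares; then F = 24 + x.
Edge–face incidences: 2E = 3·24 + 4·x = 72 + 4x.
Every vertex has degree 5, so 5V = 2E.
Euler: V − E + F = 2 ⇒ (2E)/5 − E + (24 + x) = 2.
Multiply by 10: 2·(2E) − 5·(2E) + 10·(24 + x) = 20, i.e. 240 + 10x − 3·(72 + 4x) = 20.
Collecting terms: −2x + 24 = 20, so −2x = −4, so x = 2.
Then 2E = 72 + 4·2 = 80, so E = 40, V = 2E/5 = 16, F = 24 + 2 = 26.

2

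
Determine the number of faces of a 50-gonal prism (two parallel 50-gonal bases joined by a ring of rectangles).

A prism on an n-gon has two n-gon bases and n rectangular sides: V = 2·50 = 100, E = 3·50 = 150, F = 50 + 2 = 52.

52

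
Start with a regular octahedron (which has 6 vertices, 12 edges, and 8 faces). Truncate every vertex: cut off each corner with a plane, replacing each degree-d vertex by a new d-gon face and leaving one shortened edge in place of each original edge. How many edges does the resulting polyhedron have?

36

Truncation replaces each original edge-end by a new vertex, so V′ = 2E = 24.
Each original edge survives, and each old vertex of degree d contributes d new edges; summing degrees gives Σd = 2E, so E′ = E + 2E = 3E = 36.
Each original face survives and each original vertex becomes one new face: F′ = F + V = 14.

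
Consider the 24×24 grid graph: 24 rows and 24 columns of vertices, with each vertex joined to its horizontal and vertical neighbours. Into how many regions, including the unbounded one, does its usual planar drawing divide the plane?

530

The grid has V = 24·24 = 576 vertices and E = 24·23 + 24·23 = 1104 edges.
F = 2 − V + E = 2 − 576 + 1104 = 530.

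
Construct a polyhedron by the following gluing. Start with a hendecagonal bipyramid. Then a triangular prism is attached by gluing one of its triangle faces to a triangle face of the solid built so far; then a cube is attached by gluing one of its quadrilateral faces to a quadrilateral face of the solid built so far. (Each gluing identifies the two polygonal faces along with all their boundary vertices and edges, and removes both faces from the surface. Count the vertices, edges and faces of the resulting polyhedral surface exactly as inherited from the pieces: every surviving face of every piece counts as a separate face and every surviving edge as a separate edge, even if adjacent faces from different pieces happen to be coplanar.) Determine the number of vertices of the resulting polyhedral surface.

20

A hendecagonal bipyramid: V=13, E=33, F=22.
Attach a triangular prism (V=6, E=9, F=5) along a 3-gon: merge 3 vertices and 3 edges, delete both glued faces → V=16, E=39, F=25.
Attach a cube (V=8, E=12, F=6) along a 4-gon: merge 4 vertices and 4 edges, delete both glued faces → V=20, E=47, F=29.
Check: V − E + F = 20 − 47 + 29 = 2.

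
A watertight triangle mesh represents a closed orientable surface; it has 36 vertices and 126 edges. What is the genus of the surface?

Every face is a triangle and each edge borders two faces, so 3F = 2·126, giving F = 84.
χ = V − E + F = 36 − 126 + 84 = -6.
For a closed orientable surface χ = 2 − 2g, so g = (2 − (-6))/2 = 4.

4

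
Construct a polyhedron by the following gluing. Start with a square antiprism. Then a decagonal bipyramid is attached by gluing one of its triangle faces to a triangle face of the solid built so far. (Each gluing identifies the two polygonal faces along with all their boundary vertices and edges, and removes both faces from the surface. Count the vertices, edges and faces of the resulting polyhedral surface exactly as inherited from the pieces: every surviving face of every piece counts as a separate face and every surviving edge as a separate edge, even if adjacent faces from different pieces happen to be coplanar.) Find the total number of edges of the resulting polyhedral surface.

A square antiprism: V=8, E=16, F=10.
Attach a decagonal bipyramid (V=12, E=30, F=20) along a 3-gon: merge 3 vertices and 3 edges, delete both glued faces → V=17, E=43, F=28.
Check: V − E + F = 17 − 43 + 28 = 2.

43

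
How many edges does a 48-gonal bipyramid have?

A bipyramid over an n-gon has 2n triangular faces and n + 2 vertices: V = 48 + 2 = 50, E = 3·48 = 144, F = 2·48 = 96.

144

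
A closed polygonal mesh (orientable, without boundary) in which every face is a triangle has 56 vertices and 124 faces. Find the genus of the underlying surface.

Every face is a triangle, so 2E = 3·124 = 372, giving E = 186.
χ = V − E + F = 56 − 186 + 124 = -6.
For a closed orientable surface χ = 2 − 2g, so g = (2 − (-6))/2 = 4.

4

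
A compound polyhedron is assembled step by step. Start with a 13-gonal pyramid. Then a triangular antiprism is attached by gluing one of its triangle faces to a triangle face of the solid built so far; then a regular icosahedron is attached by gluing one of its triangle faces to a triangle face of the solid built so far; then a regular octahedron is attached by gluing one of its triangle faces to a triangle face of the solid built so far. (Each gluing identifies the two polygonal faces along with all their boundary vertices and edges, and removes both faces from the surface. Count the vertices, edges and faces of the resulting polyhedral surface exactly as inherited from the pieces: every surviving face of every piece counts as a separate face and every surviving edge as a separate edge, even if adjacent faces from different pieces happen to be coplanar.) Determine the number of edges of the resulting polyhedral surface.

71

A 13-gonal pyramid: V=14, E=26, F=14.
Attach a triangular antiprism (V=6, E=12, F=8) along a 3-gon: merge 3 vertices and 3 edges, delete both glued faces → V=17, E=35, F=20.
Attach a regular icosahedron (V=12, E=30, F=20) along a 3-gon: merge 3 vertices and 3 edges, delete both glued faces → V=26, E=62, F=38.
Attach a regular octahedron (V=6, E=12, F=8) along a 3-gon: merge 3 vertices and 3 edges, delete both glued faces → V=29, E=71, F=44.
Check: V − E + F = 29 − 71 + 44 = 2.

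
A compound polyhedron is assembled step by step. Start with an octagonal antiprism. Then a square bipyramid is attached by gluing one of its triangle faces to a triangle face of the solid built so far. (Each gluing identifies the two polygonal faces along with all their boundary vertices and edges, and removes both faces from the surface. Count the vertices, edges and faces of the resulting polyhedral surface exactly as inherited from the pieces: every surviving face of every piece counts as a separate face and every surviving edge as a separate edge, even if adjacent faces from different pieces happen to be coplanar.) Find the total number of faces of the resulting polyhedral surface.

An octagonal antiprism: V=16, E=32, F=18.
Attach a square bipyramid (V=6, E=12, F=8) along a 3-gon: merge 3 vertices and 3 edges, delete both glued faces → V=19, E=41, F=24.
Check: V − E + F = 19 − 41 + 24 = 2.

24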